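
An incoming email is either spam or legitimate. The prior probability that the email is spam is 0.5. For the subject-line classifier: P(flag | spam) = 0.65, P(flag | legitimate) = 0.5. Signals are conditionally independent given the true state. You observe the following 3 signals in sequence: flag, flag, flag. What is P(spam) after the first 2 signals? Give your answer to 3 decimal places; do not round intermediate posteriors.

0.628

After 'flag': P(spam) = 0.65·0.5000 / (0.65·0.5000 + 0.5·0.5000) ≈ 0.5652
After 'flag': P(spam) = 0.65·0.5652 / (0.65·0.5652 + 0.5·0.4348) ≈ 0.6283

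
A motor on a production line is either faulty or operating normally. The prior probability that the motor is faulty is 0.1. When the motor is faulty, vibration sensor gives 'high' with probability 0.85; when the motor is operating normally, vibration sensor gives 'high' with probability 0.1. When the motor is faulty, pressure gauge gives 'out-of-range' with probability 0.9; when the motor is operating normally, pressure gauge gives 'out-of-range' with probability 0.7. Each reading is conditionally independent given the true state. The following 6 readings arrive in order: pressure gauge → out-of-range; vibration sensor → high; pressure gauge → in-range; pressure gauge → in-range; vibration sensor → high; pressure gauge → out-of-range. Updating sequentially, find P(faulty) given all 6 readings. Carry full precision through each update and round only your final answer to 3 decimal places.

After pressure gauge='out-of-range': P(faulty) = 0.9·0.1000 / (0.9·0.1000 + 0.7·0.9000) ≈ 0.1250
After vibration sensor='high': P(faulty) = 0.85·0.1250 / (0.85·0.1250 + 0.1·0.8750) ≈ 0.5484
After pressure gauge='in-range': P(faulty) = 0.1·0.5484 / (0.1·0.5484 + 0.3·0.4516) ≈ 0.2881
After pressure gauge='in-range': P(faulty) = 0.1·0.2881 / (0.1·0.2881 + 0.3·0.7119) ≈ 0.1189
After vibration sensor='high': P(faulty) = 0.85·0.1189 / (0.85·0.1189 + 0.1·0.8811) ≈ 0.5342
After pressure gauge='out-of-range': P(faulty) = 0.9·0.5342 / (0.9·0.5342 + 0.7·0.4658) ≈ 0.5959

0.596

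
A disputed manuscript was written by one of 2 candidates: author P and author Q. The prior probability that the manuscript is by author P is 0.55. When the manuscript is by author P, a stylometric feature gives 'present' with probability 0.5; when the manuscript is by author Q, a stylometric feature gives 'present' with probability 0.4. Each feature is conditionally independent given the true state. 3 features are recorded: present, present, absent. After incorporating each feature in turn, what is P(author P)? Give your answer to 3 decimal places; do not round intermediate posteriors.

After 'present': P(author P) = 0.5·0.5500 / (0.5·0.5500 + 0.4·0.4500) ≈ 0.6044
After 'present': P(author P) = 0.5·0.6044 / (0.5·0.6044 + 0.4·0.3956) ≈ 0.6563
After 'absent': P(author P) = 0.5·0.6563 / (0.5·0.6563 + 0.6·0.3437) ≈ 0.6141

0.614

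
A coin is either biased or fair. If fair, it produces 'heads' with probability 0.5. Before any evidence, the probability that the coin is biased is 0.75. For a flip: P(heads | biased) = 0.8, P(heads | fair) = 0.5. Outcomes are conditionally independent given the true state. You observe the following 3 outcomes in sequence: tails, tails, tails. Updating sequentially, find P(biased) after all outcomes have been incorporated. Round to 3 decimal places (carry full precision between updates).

0.161

After 'tails': P(biased) = 0.2·0.7500 / (0.2·0.7500 + 0.5·0.2500) ≈ 0.5455
After 'tails': P(biased) = 0.2·0.5455 / (0.2·0.5455 + 0.5·0.4545) ≈ 0.3243
After 'tails': P(biased) = 0.2·0.3243 / (0.2·0.3243 + 0.5·0.6757) ≈ 0.1611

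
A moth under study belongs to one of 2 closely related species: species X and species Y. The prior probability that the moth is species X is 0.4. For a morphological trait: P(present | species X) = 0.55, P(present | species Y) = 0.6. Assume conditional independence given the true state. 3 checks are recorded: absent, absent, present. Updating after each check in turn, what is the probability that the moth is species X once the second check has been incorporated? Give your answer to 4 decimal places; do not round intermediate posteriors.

0.4576

After 'absent': P(species X) = 0.45·0.4000 / (0.45·0.4000 + 0.4·0.6000) ≈ 0.4286
After 'absent': P(species X) = 0.45·0.4286 / (0.45·0.4286 + 0.4·0.5714) ≈ 0.4576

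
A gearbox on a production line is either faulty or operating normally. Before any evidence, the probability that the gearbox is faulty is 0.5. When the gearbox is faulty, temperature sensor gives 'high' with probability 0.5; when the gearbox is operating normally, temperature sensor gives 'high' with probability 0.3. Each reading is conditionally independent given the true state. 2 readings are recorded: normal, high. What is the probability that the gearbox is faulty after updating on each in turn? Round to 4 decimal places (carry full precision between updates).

Apply Bayes' rule sequentially, carrying P(faulty) forward.
After 'normal': P(faulty) = 0.5·0.5000 / (0.5·0.5000 + 0.7·0.5000) ≈ 0.4167
After 'high': P(faulty) = 0.5·0.4167 / (0.5·0.4167 + 0.3·0.5833) ≈ 0.5435

0.5435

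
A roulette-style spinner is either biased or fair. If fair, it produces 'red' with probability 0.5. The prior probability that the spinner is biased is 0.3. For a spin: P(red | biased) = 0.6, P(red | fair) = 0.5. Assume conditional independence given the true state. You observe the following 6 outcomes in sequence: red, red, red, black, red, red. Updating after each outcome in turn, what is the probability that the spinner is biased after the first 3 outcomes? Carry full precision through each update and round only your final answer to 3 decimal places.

After 'red': P(biased) = 0.6·0.3000 / (0.6·0.3000 + 0.5·0.7000) ≈ 0.3396
After 'red': P(biased) = 0.6·0.3396 / (0.6·0.3396 + 0.5·0.6604) ≈ 0.3816
After 'red': P(biased) = 0.6·0.3816 / (0.6·0.3816 + 0.5·0.6184) ≈ 0.4255

0.425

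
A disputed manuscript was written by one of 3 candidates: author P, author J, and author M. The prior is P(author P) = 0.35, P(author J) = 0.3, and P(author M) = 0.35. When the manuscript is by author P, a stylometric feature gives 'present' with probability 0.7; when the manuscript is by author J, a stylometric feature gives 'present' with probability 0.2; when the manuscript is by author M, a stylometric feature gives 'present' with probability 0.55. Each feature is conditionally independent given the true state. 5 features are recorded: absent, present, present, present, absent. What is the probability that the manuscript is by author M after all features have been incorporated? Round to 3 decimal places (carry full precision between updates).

Apply Bayes' rule sequentially, carrying P(author M) forward.
After 'absent': normaliser = 0.3·0.3500 + 0.8·0.3000 + 0.45·0.3500; P(author P) ≈ 0.2090, P(author J) ≈ 0.4776, P(author M) ≈ 0.3134
After 'present': normaliser = 0.7·0.2090 + 0.2·0.4776 + 0.55·0.3134; P(author P) ≈ 0.3532, P(author J) ≈ 0.2306, P(author M) ≈ 0.4162
After 'present': normaliser = 0.7·0.3532 + 0.2·0.2306 + 0.55·0.4162; P(author P) ≈ 0.4733, P(author J) ≈ 0.0883, P(author M) ≈ 0.4383
After 'present': normaliser = 0.7·0.4733 + 0.2·0.0883 + 0.55·0.4383; P(author P) ≈ 0.5615, P(author J) ≈ 0.0299, P(author M) ≈ 0.4086
After 'absent': normaliser = 0.3·0.5615 + 0.8·0.0299 + 0.45·0.4086; P(author P) ≈ 0.4477, P(author J) ≈ 0.0636, P(author M) ≈ 0.4886

0.489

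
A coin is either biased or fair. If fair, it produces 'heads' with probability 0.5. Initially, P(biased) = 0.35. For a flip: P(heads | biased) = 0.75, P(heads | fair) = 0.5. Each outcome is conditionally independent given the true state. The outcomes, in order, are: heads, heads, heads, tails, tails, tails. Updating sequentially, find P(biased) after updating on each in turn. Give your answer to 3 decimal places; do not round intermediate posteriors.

0.185

Apply Bayes' rule sequentially, carrying P(biased) forward.
After 'heads': P(biased) = 0.75·0.3500 / (0.75·0.3500 + 0.5·0.6500) ≈ 0.4468
After 'heads': P(biased) = 0.75·0.4468 / (0.75·0.4468 + 0.5·0.5532) ≈ 0.5478
After 'heads': P(biased) = 0.75·0.5478 / (0.75·0.5478 + 0.5·0.4522) ≈ 0.6451
After 'tails': P(biased) = 0.25·0.6451 / (0.25·0.6451 + 0.5·0.3549) ≈ 0.4761
After 'tails': P(biased) = 0.25·0.4761 / (0.25·0.4761 + 0.5·0.5239) ≈ 0.3124
After 'tails': P(biased) = 0.25·0.3124 / (0.25·0.3124 + 0.5·0.6876) ≈ 0.1851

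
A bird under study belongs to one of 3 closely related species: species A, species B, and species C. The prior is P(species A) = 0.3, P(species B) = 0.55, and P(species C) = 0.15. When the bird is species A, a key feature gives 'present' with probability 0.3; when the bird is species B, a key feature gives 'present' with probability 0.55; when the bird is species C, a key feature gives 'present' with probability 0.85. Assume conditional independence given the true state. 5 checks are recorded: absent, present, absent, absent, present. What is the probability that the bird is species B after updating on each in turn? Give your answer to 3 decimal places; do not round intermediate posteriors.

0.612

Apply Bayes' rule sequentially, carrying P(species B) forward.
After 'absent': normaliser = 0.7·0.3000 + 0.45·0.5500 + 0.15·0.1500; P(species A) ≈ 0.4375, P(species B) ≈ 0.5156, P(species C) ≈ 0.0469
After 'present': normaliser = 0.3·0.4375 + 0.55·0.5156 + 0.85·0.0469; P(species A) ≈ 0.2887, P(species B) ≈ 0.6237, P(species C) ≈ 0.0876
After 'absent': normaliser = 0.7·0.2887 + 0.45·0.6237 + 0.15·0.0876; P(species A) ≈ 0.4075, P(species B) ≈ 0.5660, P(species C) ≈ 0.0265
After 'absent': normaliser = 0.7·0.4075 + 0.45·0.5660 + 0.15·0.0265; P(species A) ≈ 0.5244, P(species B) ≈ 0.4683, P(species C) ≈ 0.0073
After 'present': normaliser = 0.3·0.5244 + 0.55·0.4683 + 0.85·0.0073; P(species A) ≈ 0.3736, P(species B) ≈ 0.6116, P(species C) ≈ 0.0148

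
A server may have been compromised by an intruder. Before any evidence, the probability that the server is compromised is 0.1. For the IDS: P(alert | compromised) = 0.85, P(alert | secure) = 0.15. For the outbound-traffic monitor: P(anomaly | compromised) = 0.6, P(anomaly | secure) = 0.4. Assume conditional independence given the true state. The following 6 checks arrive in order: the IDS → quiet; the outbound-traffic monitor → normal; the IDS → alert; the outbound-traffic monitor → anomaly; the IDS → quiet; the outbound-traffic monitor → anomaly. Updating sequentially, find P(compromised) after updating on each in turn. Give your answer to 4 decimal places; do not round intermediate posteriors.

0.0286

After the IDS='quiet': P(compromised) = 0.15·0.1000 / (0.15·0.1000 + 0.85·0.9000) ≈ 0.0192
After the outbound-traffic monitor='normal': P(compromised) = 0.4·0.0192 / (0.4·0.0192 + 0.6·0.9808) ≈ 0.0129
After the IDS='alert': P(compromised) = 0.85·0.0129 / (0.85·0.0129 + 0.15·0.9871) ≈ 0.0690
After the outbound-traffic monitor='anomaly': P(compromised) = 0.6·0.0690 / (0.6·0.0690 + 0.4·0.9310) ≈ 0.1000
After the IDS='quiet': P(compromised) = 0.15·0.1000 / (0.15·0.1000 + 0.85·0.9000) ≈ 0.0192
After the outbound-traffic monitor='anomaly': P(compromised) = 0.6·0.0192 / (0.6·0.0192 + 0.4·0.9808) ≈ 0.0286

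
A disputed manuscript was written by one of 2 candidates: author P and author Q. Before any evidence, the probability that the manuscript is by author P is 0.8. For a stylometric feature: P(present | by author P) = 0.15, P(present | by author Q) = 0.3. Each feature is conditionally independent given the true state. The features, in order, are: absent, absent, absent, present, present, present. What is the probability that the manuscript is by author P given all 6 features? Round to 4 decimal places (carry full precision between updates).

0.4724

After 'absent': P(author P) = 0.85·0.8000 / (0.85·0.8000 + 0.7·0.2000) ≈ 0.8293
After 'absent': P(author P) = 0.85·0.8293 / (0.85·0.8293 + 0.7·0.1707) ≈ 0.8550
After 'absent': P(author P) = 0.85·0.8550 / (0.85·0.8550 + 0.7·0.1450) ≈ 0.8775
After 'present': P(author P) = 0.15·0.8775 / (0.15·0.8775 + 0.3·0.1225) ≈ 0.7817
After 'present': P(author P) = 0.15·0.7817 / (0.15·0.7817 + 0.3·0.2183) ≈ 0.6416
After 'present': P(author P) = 0.15·0.6416 / (0.15·0.6416 + 0.3·0.3584) ≈ 0.4724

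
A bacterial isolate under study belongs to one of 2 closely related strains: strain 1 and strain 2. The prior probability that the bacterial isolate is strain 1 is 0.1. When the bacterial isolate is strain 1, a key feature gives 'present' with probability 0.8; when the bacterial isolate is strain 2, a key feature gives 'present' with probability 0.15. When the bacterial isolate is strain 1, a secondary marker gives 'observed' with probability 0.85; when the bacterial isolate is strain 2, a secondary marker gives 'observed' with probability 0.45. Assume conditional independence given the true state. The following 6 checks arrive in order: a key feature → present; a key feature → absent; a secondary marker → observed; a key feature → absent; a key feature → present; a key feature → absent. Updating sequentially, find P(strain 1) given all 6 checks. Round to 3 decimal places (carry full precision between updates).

After a key feature='present': P(strain 1) = 0.8·0.1000 / (0.8·0.1000 + 0.15·0.9000) ≈ 0.3721
After a key feature='absent': P(strain 1) = 0.2·0.3721 / (0.2·0.3721 + 0.85·0.6279) ≈ 0.1224
After a secondary marker='observed': P(strain 1) = 0.85·0.1224 / (0.85·0.1224 + 0.45·0.8776) ≈ 0.2085
After a key feature='absent': P(strain 1) = 0.2·0.2085 / (0.2·0.2085 + 0.85·0.7915) ≈ 0.0584
After a key feature='present': P(strain 1) = 0.8·0.0584 / (0.8·0.0584 + 0.15·0.9416) ≈ 0.2484
After a key feature='absent': P(strain 1) = 0.2·0.2484 / (0.2·0.2484 + 0.85·0.7516) ≈ 0.0722

0.072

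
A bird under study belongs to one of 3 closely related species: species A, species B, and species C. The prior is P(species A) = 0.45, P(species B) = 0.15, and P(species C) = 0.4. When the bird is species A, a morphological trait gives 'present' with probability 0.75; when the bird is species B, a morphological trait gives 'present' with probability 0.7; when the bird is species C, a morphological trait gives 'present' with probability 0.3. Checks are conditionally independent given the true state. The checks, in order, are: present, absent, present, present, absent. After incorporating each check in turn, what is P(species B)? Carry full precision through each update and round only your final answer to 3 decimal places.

Apply Bayes' rule sequentially, carrying P(species B) forward.
After 'present': normaliser = 0.75·0.4500 + 0.7·0.1500 + 0.3·0.4000; P(species A) ≈ 0.6000, P(species B) ≈ 0.1867, P(species C) ≈ 0.2133
After 'absent': normaliser = 0.25·0.6000 + 0.3·0.1867 + 0.7·0.2133; P(species A) ≈ 0.4221, P(species B) ≈ 0.1576, P(species C) ≈ 0.4203
After 'present': normaliser = 0.75·0.4221 + 0.7·0.1576 + 0.3·0.4203; P(species A) ≈ 0.5725, P(species B) ≈ 0.1995, P(species C) ≈ 0.2280
After 'present': normaliser = 0.75·0.5725 + 0.7·0.1995 + 0.3·0.2280; P(species A) ≈ 0.6736, P(species B) ≈ 0.2191, P(species C) ≈ 0.1073
After 'absent': normaliser = 0.25·0.6736 + 0.3·0.2191 + 0.7·0.1073; P(species A) ≈ 0.5446, P(species B) ≈ 0.2125, P(species C) ≈ 0.2429

0.213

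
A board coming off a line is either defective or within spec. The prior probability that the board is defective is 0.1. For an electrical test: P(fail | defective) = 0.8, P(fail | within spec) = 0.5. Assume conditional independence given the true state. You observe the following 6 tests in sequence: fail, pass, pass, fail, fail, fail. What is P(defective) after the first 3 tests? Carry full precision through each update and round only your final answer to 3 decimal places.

0.028

After 'fail': P(defective) = 0.8·0.1000 / (0.8·0.1000 + 0.5·0.9000) ≈ 0.1509
After 'pass': P(defective) = 0.2·0.1509 / (0.2·0.1509 + 0.5·0.8491) ≈ 0.0664
After 'pass': P(defective) = 0.2·0.0664 / (0.2·0.0664 + 0.5·0.9336) ≈ 0.0277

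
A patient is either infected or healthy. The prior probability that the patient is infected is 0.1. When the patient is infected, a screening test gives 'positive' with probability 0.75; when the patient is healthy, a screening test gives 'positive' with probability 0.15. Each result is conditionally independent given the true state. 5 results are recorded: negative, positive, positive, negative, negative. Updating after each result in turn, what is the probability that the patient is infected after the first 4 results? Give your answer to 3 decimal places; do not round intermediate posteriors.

0.194

After 'negative': P(infected) = 0.25·0.1000 / (0.25·0.1000 + 0.85·0.9000) ≈ 0.0316
After 'positive': P(infected) = 0.75·0.0316 / (0.75·0.0316 + 0.15·0.9684) ≈ 0.1404
After 'positive': P(infected) = 0.75·0.1404 / (0.75·0.1404 + 0.15·0.8596) ≈ 0.4496
After 'negative': P(infected) = 0.25·0.4496 / (0.25·0.4496 + 0.85·0.5504) ≈ 0.1937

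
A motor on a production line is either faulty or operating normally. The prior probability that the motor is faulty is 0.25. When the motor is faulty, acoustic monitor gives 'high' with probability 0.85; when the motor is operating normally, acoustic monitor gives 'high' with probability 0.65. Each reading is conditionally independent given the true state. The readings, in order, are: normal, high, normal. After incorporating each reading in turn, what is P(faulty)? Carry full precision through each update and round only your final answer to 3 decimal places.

0.074

After 'normal': P(faulty) = 0.15·0.2500 / (0.15·0.2500 + 0.35·0.7500) ≈ 0.1250
After 'high': P(faulty) = 0.85·0.1250 / (0.85·0.1250 + 0.65·0.8750) ≈ 0.1574
After 'normal': P(faulty) = 0.15·0.1574 / (0.15·0.1574 + 0.35·0.8426) ≈ 0.0741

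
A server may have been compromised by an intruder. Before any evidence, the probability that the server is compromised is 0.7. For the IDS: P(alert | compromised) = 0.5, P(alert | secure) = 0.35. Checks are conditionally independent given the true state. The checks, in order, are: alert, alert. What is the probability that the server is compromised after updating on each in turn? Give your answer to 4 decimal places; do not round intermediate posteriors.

After 'alert': P(compromised) = 0.5·0.7000 / (0.5·0.7000 + 0.35·0.3000) ≈ 0.7692
After 'alert': P(compromised) = 0.5·0.7692 / (0.5·0.7692 + 0.35·0.2308) ≈ 0.8264

0.8264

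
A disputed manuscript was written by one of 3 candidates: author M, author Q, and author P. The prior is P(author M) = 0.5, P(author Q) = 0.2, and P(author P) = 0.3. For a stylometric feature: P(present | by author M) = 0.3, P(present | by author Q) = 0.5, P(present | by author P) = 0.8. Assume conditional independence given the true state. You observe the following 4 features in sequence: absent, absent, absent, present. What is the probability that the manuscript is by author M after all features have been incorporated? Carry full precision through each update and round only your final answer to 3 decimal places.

After 'absent': normaliser = 0.7·0.5000 + 0.5·0.2000 + 0.2·0.3000; P(author M) ≈ 0.6863, P(author Q) ≈ 0.1961, P(author P) ≈ 0.1176
After 'absent': normaliser = 0.7·0.6863 + 0.5·0.1961 + 0.2·0.1176; P(author M) ≈ 0.7980, P(author Q) ≈ 0.1629, P(author P) ≈ 0.0391
After 'absent': normaliser = 0.7·0.7980 + 0.5·0.1629 + 0.2·0.0391; P(author M) ≈ 0.8622, P(author Q) ≈ 0.1257, P(author P) ≈ 0.0121
After 'present': normaliser = 0.3·0.8622 + 0.5·0.1257 + 0.8·0.0121; P(author M) ≈ 0.7811, P(author Q) ≈ 0.1898, P(author P) ≈ 0.0291

0.781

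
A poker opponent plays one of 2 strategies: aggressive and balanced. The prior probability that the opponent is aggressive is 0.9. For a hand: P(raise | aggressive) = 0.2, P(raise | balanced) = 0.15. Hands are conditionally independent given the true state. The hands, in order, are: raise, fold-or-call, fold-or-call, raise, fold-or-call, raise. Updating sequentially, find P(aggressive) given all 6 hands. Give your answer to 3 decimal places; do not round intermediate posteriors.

Apply Bayes' rule sequentially, carrying P(aggressive) forward.
After 'raise': P(aggressive) = 0.2·0.9000 / (0.2·0.9000 + 0.15·0.1000) ≈ 0.9231
After 'fold-or-call': P(aggressive) = 0.8·0.9231 / (0.8·0.9231 + 0.85·0.0769) ≈ 0.9187
After 'fold-or-call': P(aggressive) = 0.8·0.9187 / (0.8·0.9187 + 0.85·0.0813) ≈ 0.9140
After 'raise': P(aggressive) = 0.2·0.9140 / (0.2·0.9140 + 0.15·0.0860) ≈ 0.9341
After 'fold-or-call': P(aggressive) = 0.8·0.9341 / (0.8·0.9341 + 0.85·0.0659) ≈ 0.9303
After 'raise': P(aggressive) = 0.2·0.9303 / (0.2·0.9303 + 0.15·0.0697) ≈ 0.9468

0.947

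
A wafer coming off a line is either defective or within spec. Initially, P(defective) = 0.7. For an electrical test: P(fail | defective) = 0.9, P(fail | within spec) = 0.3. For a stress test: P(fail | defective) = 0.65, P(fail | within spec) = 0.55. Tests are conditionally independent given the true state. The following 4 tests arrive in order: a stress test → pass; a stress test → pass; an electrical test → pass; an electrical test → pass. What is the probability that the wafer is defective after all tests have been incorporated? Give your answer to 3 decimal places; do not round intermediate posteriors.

0.028

After a stress test='pass': P(defective) = 0.35·0.7000 / (0.35·0.7000 + 0.45·0.3000) ≈ 0.6447
After a stress test='pass': P(defective) = 0.35·0.6447 / (0.35·0.6447 + 0.45·0.3553) ≈ 0.5853
After an electrical test='pass': P(defective) = 0.1·0.5853 / (0.1·0.5853 + 0.7·0.4147) ≈ 0.1678
After an electrical test='pass': P(defective) = 0.1·0.1678 / (0.1·0.1678 + 0.7·0.8322) ≈ 0.0280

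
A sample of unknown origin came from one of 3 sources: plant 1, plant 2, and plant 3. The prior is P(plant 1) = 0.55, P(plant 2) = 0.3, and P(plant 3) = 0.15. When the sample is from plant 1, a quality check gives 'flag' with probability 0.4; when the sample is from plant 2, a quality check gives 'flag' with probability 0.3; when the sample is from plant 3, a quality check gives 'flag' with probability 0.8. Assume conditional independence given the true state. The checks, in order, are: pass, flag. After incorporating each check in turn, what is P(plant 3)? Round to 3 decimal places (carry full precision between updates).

After 'pass': normaliser = 0.6·0.5500 + 0.7·0.3000 + 0.2·0.1500; P(plant 1) ≈ 0.5789, P(plant 2) ≈ 0.3684, P(plant 3) ≈ 0.0526
After 'flag': normaliser = 0.4·0.5789 + 0.3·0.3684 + 0.8·0.0526; P(plant 1) ≈ 0.6027, P(plant 2) ≈ 0.2877, P(plant 3) ≈ 0.1096

0.110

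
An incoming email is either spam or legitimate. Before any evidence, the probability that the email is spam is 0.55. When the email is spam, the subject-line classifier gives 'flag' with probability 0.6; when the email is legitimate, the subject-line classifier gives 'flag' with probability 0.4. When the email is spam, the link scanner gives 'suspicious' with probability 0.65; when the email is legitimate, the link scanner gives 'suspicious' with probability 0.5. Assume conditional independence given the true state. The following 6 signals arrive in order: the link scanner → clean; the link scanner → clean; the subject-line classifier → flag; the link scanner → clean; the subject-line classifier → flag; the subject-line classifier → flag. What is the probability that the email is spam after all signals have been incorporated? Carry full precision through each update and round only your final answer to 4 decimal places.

0.5859

Apply Bayes' rule sequentially, carrying P(spam) forward.
After the link scanner='clean': P(spam) = 0.35·0.5500 / (0.35·0.5500 + 0.5·0.4500) ≈ 0.4611
After the link scanner='clean': P(spam) = 0.35·0.4611 / (0.35·0.4611 + 0.5·0.5389) ≈ 0.3746
After the subject-line classifier='flag': P(spam) = 0.6·0.3746 / (0.6·0.3746 + 0.4·0.6254) ≈ 0.4732
After the link scanner='clean': P(spam) = 0.35·0.4732 / (0.35·0.4732 + 0.5·0.5268) ≈ 0.3861
After the subject-line classifier='flag': P(spam) = 0.6·0.3861 / (0.6·0.3861 + 0.4·0.6139) ≈ 0.4854
After the subject-line classifier='flag': P(spam) = 0.6·0.4854 / (0.6·0.4854 + 0.4·0.5146) ≈ 0.5859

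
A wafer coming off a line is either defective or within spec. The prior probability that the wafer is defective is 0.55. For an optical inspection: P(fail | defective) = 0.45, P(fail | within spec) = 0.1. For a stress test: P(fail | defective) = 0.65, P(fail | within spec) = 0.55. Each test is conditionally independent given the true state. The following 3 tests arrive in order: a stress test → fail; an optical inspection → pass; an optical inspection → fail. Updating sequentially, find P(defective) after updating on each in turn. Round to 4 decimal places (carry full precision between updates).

0.7989

After a stress test='fail': P(defective) = 0.65·0.5500 / (0.65·0.5500 + 0.55·0.4500) ≈ 0.5909
After an optical inspection='pass': P(defective) = 0.55·0.5909 / (0.55·0.5909 + 0.9·0.4091) ≈ 0.4689
After an optical inspection='fail': P(defective) = 0.45·0.4689 / (0.45·0.4689 + 0.1·0.5311) ≈ 0.7989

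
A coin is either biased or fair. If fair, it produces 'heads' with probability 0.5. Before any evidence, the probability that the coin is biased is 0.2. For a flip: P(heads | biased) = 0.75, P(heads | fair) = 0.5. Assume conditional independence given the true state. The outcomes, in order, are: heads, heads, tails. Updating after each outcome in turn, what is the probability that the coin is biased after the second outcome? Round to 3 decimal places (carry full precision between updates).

After 'heads': P(biased) = 0.75·0.2000 / (0.75·0.2000 + 0.5·0.8000) ≈ 0.2727
After 'heads': P(biased) = 0.75·0.2727 / (0.75·0.2727 + 0.5·0.7273) ≈ 0.3600

0.360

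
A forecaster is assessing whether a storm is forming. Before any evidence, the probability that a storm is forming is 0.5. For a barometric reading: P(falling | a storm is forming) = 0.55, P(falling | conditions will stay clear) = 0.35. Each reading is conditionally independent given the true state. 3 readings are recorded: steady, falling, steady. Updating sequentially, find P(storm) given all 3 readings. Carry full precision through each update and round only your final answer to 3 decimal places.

0.430

After 'steady': P(storm) = 0.45·0.5000 / (0.45·0.5000 + 0.65·0.5000) ≈ 0.4091
After 'falling': P(storm) = 0.55·0.4091 / (0.55·0.4091 + 0.35·0.5909) ≈ 0.5211
After 'steady': P(storm) = 0.45·0.5211 / (0.45·0.5211 + 0.65·0.4789) ≈ 0.4296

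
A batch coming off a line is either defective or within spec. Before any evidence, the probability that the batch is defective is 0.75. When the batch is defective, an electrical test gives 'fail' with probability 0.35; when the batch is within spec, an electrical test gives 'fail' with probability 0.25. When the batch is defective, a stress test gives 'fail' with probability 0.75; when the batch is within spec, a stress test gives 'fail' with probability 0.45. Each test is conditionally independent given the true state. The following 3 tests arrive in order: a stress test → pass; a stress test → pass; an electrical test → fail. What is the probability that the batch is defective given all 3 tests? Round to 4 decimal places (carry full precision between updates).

After a stress test='pass': P(defective) = 0.25·0.7500 / (0.25·0.7500 + 0.55·0.2500) ≈ 0.5769
After a stress test='pass': P(defective) = 0.25·0.5769 / (0.25·0.5769 + 0.55·0.4231) ≈ 0.3827
After an electrical test='fail': P(defective) = 0.35·0.3827 / (0.35·0.3827 + 0.25·0.6173) ≈ 0.4646

0.4646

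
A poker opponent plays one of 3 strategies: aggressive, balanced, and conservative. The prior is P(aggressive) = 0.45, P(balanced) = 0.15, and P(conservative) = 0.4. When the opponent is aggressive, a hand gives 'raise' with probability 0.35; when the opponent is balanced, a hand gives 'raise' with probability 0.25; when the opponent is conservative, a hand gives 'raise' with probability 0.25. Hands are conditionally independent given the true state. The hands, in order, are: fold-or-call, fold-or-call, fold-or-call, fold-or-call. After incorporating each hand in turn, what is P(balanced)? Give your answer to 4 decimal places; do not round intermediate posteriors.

After 'fold-or-call': normaliser = 0.65·0.4500 + 0.75·0.1500 + 0.75·0.4000; P(aggressive) ≈ 0.4149, P(balanced) ≈ 0.1596, P(conservative) ≈ 0.4255
After 'fold-or-call': normaliser = 0.65·0.4149 + 0.75·0.1596 + 0.75·0.4255; P(aggressive) ≈ 0.3806, P(balanced) ≈ 0.1689, P(conservative) ≈ 0.4505
After 'fold-or-call': normaliser = 0.65·0.3806 + 0.75·0.1689 + 0.75·0.4505; P(aggressive) ≈ 0.3475, P(balanced) ≈ 0.1780, P(conservative) ≈ 0.4745
After 'fold-or-call': normaliser = 0.65·0.3475 + 0.75·0.1780 + 0.75·0.4745; P(aggressive) ≈ 0.3158, P(balanced) ≈ 0.1866, P(conservative) ≈ 0.4976

0.1866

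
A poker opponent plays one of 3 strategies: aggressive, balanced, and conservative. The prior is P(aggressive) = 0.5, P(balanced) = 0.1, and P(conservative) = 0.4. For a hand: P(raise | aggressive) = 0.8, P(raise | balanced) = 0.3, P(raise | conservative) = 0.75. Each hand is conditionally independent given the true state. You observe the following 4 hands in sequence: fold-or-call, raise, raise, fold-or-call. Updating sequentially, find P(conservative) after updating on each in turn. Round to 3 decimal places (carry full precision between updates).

Each posterior becomes the prior for the next update.
After 'fold-or-call': normaliser = 0.2·0.5000 + 0.7·0.1000 + 0.25·0.4000; P(aggressive) ≈ 0.3704, P(balanced) ≈ 0.2593, P(conservative) ≈ 0.3704
After 'raise': normaliser = 0.8·0.3704 + 0.3·0.2593 + 0.75·0.3704; P(aggressive) ≈ 0.4545, P(balanced) ≈ 0.1193, P(conservative) ≈ 0.4261
After 'raise': normaliser = 0.8·0.4545 + 0.3·0.1193 + 0.75·0.4261; P(aggressive) ≈ 0.5057, P(balanced) ≈ 0.0498, P(conservative) ≈ 0.4445
After 'fold-or-call': normaliser = 0.2·0.5057 + 0.7·0.0498 + 0.25·0.4445; P(aggressive) ≈ 0.4093, P(balanced) ≈ 0.1410, P(conservative) ≈ 0.4497

0.450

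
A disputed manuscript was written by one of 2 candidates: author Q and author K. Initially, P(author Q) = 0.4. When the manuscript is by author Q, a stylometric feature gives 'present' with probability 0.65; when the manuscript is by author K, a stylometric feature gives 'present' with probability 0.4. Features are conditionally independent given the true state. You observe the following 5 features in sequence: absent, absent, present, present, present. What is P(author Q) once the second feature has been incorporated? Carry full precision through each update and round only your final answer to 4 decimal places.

After 'absent': P(author Q) = 0.35·0.4000 / (0.35·0.4000 + 0.6·0.6000) ≈ 0.2800
After 'absent': P(author Q) = 0.35·0.2800 / (0.35·0.2800 + 0.6·0.7200) ≈ 0.1849

0.1849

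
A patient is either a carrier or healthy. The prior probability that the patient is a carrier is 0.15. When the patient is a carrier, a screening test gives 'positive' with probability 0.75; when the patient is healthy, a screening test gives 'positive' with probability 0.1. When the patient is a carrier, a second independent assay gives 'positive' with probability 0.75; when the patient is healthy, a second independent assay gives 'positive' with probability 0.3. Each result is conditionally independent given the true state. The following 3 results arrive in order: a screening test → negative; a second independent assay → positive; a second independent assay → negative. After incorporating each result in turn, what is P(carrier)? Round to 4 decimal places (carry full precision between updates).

Apply Bayes' rule sequentially, carrying P(carrier) forward.
After a screening test='negative': P(carrier) = 0.25·0.1500 / (0.25·0.1500 + 0.9·0.8500) ≈ 0.0467
After a second independent assay='positive': P(carrier) = 0.75·0.0467 / (0.75·0.0467 + 0.3·0.9533) ≈ 0.1092
After a second independent assay='negative': P(carrier) = 0.25·0.1092 / (0.25·0.1092 + 0.7·0.8908) ≈ 0.0419

0.0419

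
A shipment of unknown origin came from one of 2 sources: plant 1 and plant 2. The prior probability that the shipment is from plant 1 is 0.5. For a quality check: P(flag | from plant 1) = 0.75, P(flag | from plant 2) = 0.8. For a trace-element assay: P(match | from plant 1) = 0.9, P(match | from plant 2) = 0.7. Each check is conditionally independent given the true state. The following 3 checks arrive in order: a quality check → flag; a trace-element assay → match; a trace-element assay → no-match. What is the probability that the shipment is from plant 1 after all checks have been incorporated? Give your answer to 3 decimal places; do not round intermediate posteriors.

0.287

Each posterior becomes the prior for the next update.
After a quality check='flag': P(plant 1) = 0.75·0.5000 / (0.75·0.5000 + 0.8·0.5000) ≈ 0.4839
After a trace-element assay='match': P(plant 1) = 0.9·0.4839 / (0.9·0.4839 + 0.7·0.5161) ≈ 0.5466
After a trace-element assay='no-match': P(plant 1) = 0.1·0.5466 / (0.1·0.5466 + 0.3·0.4534) ≈ 0.2866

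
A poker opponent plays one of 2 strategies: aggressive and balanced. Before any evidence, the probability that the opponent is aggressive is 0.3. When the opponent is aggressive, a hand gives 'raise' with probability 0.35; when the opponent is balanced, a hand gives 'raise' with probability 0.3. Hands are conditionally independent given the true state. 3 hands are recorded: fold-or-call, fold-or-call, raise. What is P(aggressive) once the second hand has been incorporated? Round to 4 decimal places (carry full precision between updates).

0.2698

Each posterior becomes the prior for the next update.
After 'fold-or-call': P(aggressive) = 0.65·0.3000 / (0.65·0.3000 + 0.7·0.7000) ≈ 0.2847
After 'fold-or-call': P(aggressive) = 0.65·0.2847 / (0.65·0.2847 + 0.7·0.7153) ≈ 0.2698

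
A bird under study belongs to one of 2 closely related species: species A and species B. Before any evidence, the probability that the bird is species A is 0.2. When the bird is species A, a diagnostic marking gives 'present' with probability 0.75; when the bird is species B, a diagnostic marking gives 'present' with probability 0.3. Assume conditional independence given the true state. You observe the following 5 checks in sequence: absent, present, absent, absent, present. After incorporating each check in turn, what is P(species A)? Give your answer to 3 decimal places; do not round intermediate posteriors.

0.066

After 'absent': P(species A) = 0.25·0.2000 / (0.25·0.2000 + 0.7·0.8000) ≈ 0.0820
After 'present': P(species A) = 0.75·0.0820 / (0.75·0.0820 + 0.3·0.9180) ≈ 0.1825
After 'absent': P(species A) = 0.25·0.1825 / (0.25·0.1825 + 0.7·0.8175) ≈ 0.0738
After 'absent': P(species A) = 0.25·0.0738 / (0.25·0.0738 + 0.7·0.9262) ≈ 0.0277
After 'present': P(species A) = 0.75·0.0277 / (0.75·0.0277 + 0.3·0.9723) ≈ 0.0664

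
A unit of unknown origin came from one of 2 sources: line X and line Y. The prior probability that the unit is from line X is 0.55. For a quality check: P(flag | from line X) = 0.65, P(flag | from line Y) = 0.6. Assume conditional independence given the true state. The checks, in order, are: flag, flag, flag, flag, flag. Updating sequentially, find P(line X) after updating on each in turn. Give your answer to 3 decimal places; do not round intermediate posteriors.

Each posterior becomes the prior for the next update.
After 'flag': P(line X) = 0.65·0.5500 / (0.65·0.5500 + 0.6·0.4500) ≈ 0.5697
After 'flag': P(line X) = 0.65·0.5697 / (0.65·0.5697 + 0.6·0.4303) ≈ 0.5892
After 'flag': P(line X) = 0.65·0.5892 / (0.65·0.5892 + 0.6·0.4108) ≈ 0.6084
After 'flag': P(line X) = 0.65·0.6084 / (0.65·0.6084 + 0.6·0.3916) ≈ 0.6273
After 'flag': P(line X) = 0.65·0.6273 / (0.65·0.6273 + 0.6·0.3727) ≈ 0.6459

0.646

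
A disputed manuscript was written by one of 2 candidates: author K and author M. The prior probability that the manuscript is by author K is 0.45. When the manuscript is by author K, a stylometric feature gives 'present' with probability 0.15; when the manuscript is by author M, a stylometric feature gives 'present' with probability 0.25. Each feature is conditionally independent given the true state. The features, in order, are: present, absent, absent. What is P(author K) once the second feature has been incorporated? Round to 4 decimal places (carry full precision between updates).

0.3575

After 'present': P(author K) = 0.15·0.4500 / (0.15·0.4500 + 0.25·0.5500) ≈ 0.3293
After 'absent': P(author K) = 0.85·0.3293 / (0.85·0.3293 + 0.75·0.6707) ≈ 0.3575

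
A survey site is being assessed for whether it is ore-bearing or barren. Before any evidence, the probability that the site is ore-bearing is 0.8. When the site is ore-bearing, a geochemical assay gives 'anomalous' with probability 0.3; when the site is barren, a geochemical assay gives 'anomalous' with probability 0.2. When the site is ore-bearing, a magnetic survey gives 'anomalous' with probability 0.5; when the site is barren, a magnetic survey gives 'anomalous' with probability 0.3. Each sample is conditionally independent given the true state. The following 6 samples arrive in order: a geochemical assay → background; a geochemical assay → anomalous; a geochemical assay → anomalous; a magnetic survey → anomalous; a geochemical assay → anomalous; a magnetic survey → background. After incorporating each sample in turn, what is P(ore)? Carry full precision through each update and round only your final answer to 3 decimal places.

Each posterior becomes the prior for the next update.
After a geochemical assay='background': P(ore) = 0.7·0.8000 / (0.7·0.8000 + 0.8·0.2000) ≈ 0.7778
After a geochemical assay='anomalous': P(ore) = 0.3·0.7778 / (0.3·0.7778 + 0.2·0.2222) ≈ 0.8400
After a geochemical assay='anomalous': P(ore) = 0.3·0.8400 / (0.3·0.8400 + 0.2·0.1600) ≈ 0.8873
After a magnetic survey='anomalous': P(ore) = 0.5·0.8873 / (0.5·0.8873 + 0.3·0.1127) ≈ 0.9292
After a geochemical assay='anomalous': P(ore) = 0.3·0.9292 / (0.3·0.9292 + 0.2·0.0708) ≈ 0.9517
After a magnetic survey='background': P(ore) = 0.5·0.9517 / (0.5·0.9517 + 0.7·0.0483) ≈ 0.9336

0.934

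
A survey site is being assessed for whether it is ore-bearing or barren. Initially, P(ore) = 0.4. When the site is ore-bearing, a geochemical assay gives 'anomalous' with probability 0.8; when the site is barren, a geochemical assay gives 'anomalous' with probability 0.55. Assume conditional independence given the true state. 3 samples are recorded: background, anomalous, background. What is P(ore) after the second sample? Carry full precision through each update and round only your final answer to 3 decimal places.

After 'background': P(ore) = 0.2·0.4000 / (0.2·0.4000 + 0.45·0.6000) ≈ 0.2286
After 'anomalous': P(ore) = 0.8·0.2286 / (0.8·0.2286 + 0.55·0.7714) ≈ 0.3012

0.301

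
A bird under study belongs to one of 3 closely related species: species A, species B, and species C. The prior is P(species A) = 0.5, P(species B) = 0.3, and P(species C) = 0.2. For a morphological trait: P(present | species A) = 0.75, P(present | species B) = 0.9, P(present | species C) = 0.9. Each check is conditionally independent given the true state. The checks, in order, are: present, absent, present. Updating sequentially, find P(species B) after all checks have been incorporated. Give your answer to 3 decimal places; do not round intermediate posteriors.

0.219

Each posterior becomes the prior for the next update.
After 'present': normaliser = 0.75·0.5000 + 0.9·0.3000 + 0.9·0.2000; P(species A) ≈ 0.4545, P(species B) ≈ 0.3273, P(species C) ≈ 0.2182
After 'absent': normaliser = 0.25·0.4545 + 0.1·0.3273 + 0.1·0.2182; P(species A) ≈ 0.6757, P(species B) ≈ 0.1946, P(species C) ≈ 0.1297
After 'present': normaliser = 0.75·0.6757 + 0.9·0.1946 + 0.9·0.1297; P(species A) ≈ 0.6345, P(species B) ≈ 0.2193, P(species C) ≈ 0.1462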